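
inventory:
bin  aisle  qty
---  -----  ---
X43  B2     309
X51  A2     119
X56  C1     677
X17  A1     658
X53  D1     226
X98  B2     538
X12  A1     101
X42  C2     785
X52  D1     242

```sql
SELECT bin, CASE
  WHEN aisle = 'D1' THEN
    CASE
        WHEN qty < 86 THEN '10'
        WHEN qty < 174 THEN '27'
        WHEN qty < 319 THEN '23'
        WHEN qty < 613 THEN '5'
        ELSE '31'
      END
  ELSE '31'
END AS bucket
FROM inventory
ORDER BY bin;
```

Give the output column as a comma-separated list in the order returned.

31, 31, 31, 31, 31, 23, 23, 31, 31

bin=X12: aisle='A1' → outer ELSE → 31
bin=X17: aisle='A1' → outer ELSE → 31
bin=X42: aisle='C2' → outer ELSE → 31
bin=X43: aisle='B2' → outer ELSE → 31
bin=X51: aisle='A2' → outer ELSE → 31
bin=X52: aisle='D1' → inner[qty < 319] → 23
bin=X53: aisle='D1' → inner[qty < 319] → 23
bin=X56: aisle='C1' → outer ELSE → 31
bin=X98: aisle='B2' → outer ELSE → 31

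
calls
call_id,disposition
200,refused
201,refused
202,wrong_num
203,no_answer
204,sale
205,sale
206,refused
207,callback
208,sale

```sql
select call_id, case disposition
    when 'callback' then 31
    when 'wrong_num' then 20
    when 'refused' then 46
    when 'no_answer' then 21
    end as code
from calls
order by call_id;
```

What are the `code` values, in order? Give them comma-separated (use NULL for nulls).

46, 46, 20, 21, NULL, NULL, 46, 31, NULL

call_id=200: disposition='refused' → 46
call_id=201: disposition='refused' → 46
call_id=202: disposition='wrong_num' → 20
call_id=203: disposition='no_answer' → 21
call_id=204: (no match → NULL) → NULL
call_id=205: (no match → NULL) → NULL
call_id=206: disposition='refused' → 46
call_id=207: disposition='callback' → 31
call_id=208: (no match → NULL) → NULL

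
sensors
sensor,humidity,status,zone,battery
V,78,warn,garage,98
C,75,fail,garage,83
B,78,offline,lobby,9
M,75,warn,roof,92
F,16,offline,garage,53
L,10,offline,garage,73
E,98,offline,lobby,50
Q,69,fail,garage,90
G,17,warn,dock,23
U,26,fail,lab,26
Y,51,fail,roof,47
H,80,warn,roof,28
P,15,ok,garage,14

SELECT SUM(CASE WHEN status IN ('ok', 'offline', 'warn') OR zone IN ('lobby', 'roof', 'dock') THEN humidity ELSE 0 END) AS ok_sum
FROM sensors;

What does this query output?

sensor=V: ✓ → 78
sensor=C: ✗
sensor=B: ✓ → 78
sensor=M: ✓ → 75
sensor=F: ✓ → 16
sensor=L: ✓ → 10
sensor=E: ✓ → 98
sensor=Q: ✗
sensor=G: ✓ → 17
sensor=U: ✗
sensor=Y: ✓ → 51
sensor=H: ✓ → 80
sensor=P: ✓ → 15
ok_sum = 78 + 78 + 75 + 16 + 10 + 98 + 17 + 51 + 80 + 15 = 518

518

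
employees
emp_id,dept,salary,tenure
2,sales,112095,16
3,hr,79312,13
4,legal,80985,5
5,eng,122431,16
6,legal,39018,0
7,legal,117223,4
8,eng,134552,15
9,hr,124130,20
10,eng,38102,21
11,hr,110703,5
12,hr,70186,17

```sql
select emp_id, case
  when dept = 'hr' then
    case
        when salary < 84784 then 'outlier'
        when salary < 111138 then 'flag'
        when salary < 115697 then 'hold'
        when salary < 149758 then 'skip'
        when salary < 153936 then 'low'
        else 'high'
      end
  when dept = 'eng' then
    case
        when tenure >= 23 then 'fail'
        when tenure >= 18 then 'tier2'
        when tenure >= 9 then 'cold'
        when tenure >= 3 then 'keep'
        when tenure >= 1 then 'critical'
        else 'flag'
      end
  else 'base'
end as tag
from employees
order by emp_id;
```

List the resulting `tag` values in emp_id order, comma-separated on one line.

emp_id=2: dept='sales' → outer ELSE → base
emp_id=3: dept='hr' → inner[salary < 84784] → outlier
emp_id=4: dept='legal' → outer ELSE → base
emp_id=5: dept='eng' → inner[tenure >= 9] → cold
emp_id=6: dept='legal' → outer ELSE → base
emp_id=7: dept='legal' → outer ELSE → base
emp_id=8: dept='eng' → inner[tenure >= 9] → cold
emp_id=9: dept='hr' → inner[salary < 149758] → skip
emp_id=10: dept='eng' → inner[tenure >= 18] → tier2
emp_id=11: dept='hr' → inner[salary < 111138] → flag
emp_id=12: dept='hr' → inner[salary < 84784] → outlier

base, outlier, base, cold, base, base, cold, skip, tier2, flag, outlier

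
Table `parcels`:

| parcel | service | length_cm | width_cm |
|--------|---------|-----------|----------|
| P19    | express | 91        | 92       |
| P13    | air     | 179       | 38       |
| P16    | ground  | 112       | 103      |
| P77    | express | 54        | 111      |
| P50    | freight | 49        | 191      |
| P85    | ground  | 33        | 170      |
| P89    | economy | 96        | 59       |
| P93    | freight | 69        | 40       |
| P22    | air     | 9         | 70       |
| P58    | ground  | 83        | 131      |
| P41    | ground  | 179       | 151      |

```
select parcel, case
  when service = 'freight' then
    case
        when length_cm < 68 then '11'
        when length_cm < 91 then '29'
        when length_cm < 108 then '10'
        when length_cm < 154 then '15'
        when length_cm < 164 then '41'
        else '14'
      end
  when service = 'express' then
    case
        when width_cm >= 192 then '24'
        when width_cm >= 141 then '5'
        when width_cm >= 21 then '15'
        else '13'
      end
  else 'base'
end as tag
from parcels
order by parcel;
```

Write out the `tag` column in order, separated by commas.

base, base, 15, base, base, 11, base, 15, base, base, 29

parcel=P13: service='air' → outer ELSE → base
parcel=P16: service='ground' → outer ELSE → base
parcel=P19: service='express' → inner[width_cm >= 21] → 15
parcel=P22: service='air' → outer ELSE → base
parcel=P41: service='ground' → outer ELSE → base
parcel=P50: service='freight' → inner[length_cm < 68] → 11
parcel=P58: service='ground' → outer ELSE → base
parcel=P77: service='express' → inner[width_cm >= 21] → 15
parcel=P85: service='ground' → outer ELSE → base
parcel=P89: service='economy' → outer ELSE → base
parcel=P93: service='freight' → inner[length_cm < 91] → 29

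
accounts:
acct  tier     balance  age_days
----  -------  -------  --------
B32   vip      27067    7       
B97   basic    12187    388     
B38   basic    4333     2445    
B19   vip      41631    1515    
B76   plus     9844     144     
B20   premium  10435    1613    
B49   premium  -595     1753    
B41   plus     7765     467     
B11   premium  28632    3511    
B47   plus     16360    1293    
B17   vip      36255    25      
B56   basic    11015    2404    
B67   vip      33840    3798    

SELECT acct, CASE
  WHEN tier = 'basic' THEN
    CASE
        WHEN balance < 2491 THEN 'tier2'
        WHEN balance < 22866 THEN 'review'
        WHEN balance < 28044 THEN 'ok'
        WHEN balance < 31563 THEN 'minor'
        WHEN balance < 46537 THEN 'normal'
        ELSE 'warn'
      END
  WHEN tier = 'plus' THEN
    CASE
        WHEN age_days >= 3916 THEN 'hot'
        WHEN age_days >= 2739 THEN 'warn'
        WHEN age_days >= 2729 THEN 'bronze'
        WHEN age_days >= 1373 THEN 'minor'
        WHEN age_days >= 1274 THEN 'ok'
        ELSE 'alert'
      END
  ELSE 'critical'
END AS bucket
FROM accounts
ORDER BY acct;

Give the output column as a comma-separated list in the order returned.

critical, critical, critical, critical, critical, review, alert, ok, critical, review, critical, alert, review

acct=B11: tier='premium' → outer ELSE → critical
acct=B17: tier='vip' → outer ELSE → critical
acct=B19: tier='vip' → outer ELSE → critical
acct=B20: tier='premium' → outer ELSE → critical
acct=B32: tier='vip' → outer ELSE → critical
acct=B38: tier='basic' → inner[balance < 22866] → review
acct=B41: tier='plus' → inner[ELSE] → alert
acct=B47: tier='plus' → inner[age_days >= 1274] → ok
acct=B49: tier='premium' → outer ELSE → critical
acct=B56: tier='basic' → inner[balance < 22866] → review
acct=B67: tier='vip' → outer ELSE → critical
acct=B76: tier='plus' → inner[ELSE] → alert
acct=B97: tier='basic' → inner[balance < 22866] → review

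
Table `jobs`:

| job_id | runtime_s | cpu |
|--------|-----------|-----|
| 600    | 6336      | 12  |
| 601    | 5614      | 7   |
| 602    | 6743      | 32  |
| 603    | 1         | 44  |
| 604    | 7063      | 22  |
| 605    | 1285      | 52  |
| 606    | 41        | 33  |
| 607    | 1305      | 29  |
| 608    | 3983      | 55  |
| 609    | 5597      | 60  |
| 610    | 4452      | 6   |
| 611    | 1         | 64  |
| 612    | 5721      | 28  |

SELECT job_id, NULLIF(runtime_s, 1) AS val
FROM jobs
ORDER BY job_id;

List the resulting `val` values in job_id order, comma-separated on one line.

6336, 5614, 6743, NULL, 7063, 1285, 41, 1305, 3983, 5597, 4452, NULL, 5721

job_id=600: runtime_s=6336 vs 1: differ → 6336
job_id=601: runtime_s=5614 vs 1: differ → 5614
job_id=602: runtime_s=6743 vs 1: differ → 6743
job_id=603: runtime_s=1 vs 1: equal → NULL
job_id=604: runtime_s=7063 vs 1: differ → 7063
job_id=605: runtime_s=1285 vs 1: differ → 1285
job_id=606: runtime_s=41 vs 1: differ → 41
job_id=607: runtime_s=1305 vs 1: differ → 1305
job_id=608: runtime_s=3983 vs 1: differ → 3983
job_id=609: runtime_s=5597 vs 1: differ → 5597
job_id=610: runtime_s=4452 vs 1: differ → 4452
job_id=611: runtime_s=1 vs 1: equal → NULL
job_id=612: runtime_s=5721 vs 1: differ → 5721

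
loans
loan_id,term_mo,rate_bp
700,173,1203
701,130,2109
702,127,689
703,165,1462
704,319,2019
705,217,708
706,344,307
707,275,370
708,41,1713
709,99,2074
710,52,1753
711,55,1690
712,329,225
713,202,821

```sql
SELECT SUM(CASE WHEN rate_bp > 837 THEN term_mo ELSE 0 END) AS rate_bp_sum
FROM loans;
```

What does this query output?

loan_id=700: ✓ → 173
loan_id=701: ✓ → 130
loan_id=702: ✗
loan_id=703: ✓ → 165
loan_id=704: ✓ → 319
loan_id=705: ✗
loan_id=706: ✗
loan_id=707: ✗
loan_id=708: ✓ → 41
loan_id=709: ✓ → 99
loan_id=710: ✓ → 52
loan_id=711: ✓ → 55
loan_id=712: ✗
loan_id=713: ✗
rate_bp_sum = 173 + 130 + 165 + 319 + 41 + 99 + 52 + 55 = 1034

1034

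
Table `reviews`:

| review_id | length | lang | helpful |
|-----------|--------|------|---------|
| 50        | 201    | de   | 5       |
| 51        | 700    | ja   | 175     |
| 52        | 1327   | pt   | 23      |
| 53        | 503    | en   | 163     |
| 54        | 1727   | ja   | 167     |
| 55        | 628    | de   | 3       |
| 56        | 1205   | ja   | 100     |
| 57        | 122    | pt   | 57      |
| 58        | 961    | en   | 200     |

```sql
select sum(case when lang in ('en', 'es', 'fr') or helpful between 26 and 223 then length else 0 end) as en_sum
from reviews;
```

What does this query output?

5218

review_id=50: ✗
review_id=51: ✓ → 700
review_id=52: ✗
review_id=53: ✓ → 503
review_id=54: ✓ → 1727
review_id=55: ✗
review_id=56: ✓ → 1205
review_id=57: ✓ → 122
review_id=58: ✓ → 961
en_sum = 700 + 503 + 1727 + 1205 + 122 + 961 = 5218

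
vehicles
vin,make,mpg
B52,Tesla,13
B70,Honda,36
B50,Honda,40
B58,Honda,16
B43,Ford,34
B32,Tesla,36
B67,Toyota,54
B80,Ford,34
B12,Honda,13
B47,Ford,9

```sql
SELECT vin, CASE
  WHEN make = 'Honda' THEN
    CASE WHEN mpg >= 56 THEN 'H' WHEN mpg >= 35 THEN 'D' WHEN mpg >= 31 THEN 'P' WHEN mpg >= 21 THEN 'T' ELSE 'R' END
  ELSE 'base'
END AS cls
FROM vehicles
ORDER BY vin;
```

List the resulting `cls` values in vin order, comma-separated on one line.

vin=B12: make='Honda' → inner[ELSE] → R
vin=B32: make='Tesla' → outer ELSE → base
vin=B43: make='Ford' → outer ELSE → base
vin=B47: make='Ford' → outer ELSE → base
vin=B50: make='Honda' → inner[mpg >= 35] → D
vin=B52: make='Tesla' → outer ELSE → base
vin=B58: make='Honda' → inner[ELSE] → R
vin=B67: make='Toyota' → outer ELSE → base
vin=B70: make='Honda' → inner[mpg >= 35] → D
vin=B80: make='Ford' → outer ELSE → base

R, base, base, base, D, base, R, base, D, base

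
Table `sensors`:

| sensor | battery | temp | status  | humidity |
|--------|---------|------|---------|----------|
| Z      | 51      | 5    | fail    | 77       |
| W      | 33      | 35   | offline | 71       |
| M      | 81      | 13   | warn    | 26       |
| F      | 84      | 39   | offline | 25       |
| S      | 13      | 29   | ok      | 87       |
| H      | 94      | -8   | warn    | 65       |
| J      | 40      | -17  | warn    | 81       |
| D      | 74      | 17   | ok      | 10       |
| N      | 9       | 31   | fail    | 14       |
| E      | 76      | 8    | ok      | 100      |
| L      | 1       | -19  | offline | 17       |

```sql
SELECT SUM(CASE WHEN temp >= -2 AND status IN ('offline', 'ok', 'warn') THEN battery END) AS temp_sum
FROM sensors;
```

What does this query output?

361

sensor=Z: ✗
sensor=W: ✓ → 33
sensor=M: ✓ → 81
sensor=F: ✓ → 84
sensor=S: ✓ → 13
sensor=H: ✗
sensor=J: ✗
sensor=D: ✓ → 74
sensor=N: ✗
sensor=E: ✓ → 76
sensor=L: ✗
temp_sum = 33 + 81 + 84 + 13 + 74 + 76 = 361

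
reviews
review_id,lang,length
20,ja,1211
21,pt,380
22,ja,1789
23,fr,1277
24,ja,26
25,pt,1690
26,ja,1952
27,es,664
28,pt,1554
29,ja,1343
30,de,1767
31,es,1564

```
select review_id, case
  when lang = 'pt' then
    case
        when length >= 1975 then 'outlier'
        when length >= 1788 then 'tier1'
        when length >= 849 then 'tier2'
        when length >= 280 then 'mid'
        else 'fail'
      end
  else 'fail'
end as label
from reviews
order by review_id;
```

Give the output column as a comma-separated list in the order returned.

review_id=20: lang='ja' → outer ELSE → fail
review_id=21: lang='pt' → inner[length >= 280] → mid
review_id=22: lang='ja' → outer ELSE → fail
review_id=23: lang='fr' → outer ELSE → fail
review_id=24: lang='ja' → outer ELSE → fail
review_id=25: lang='pt' → inner[length >= 849] → tier2
review_id=26: lang='ja' → outer ELSE → fail
review_id=27: lang='es' → outer ELSE → fail
review_id=28: lang='pt' → inner[length >= 849] → tier2
review_id=29: lang='ja' → outer ELSE → fail
review_id=30: lang='de' → outer ELSE → fail
review_id=31: lang='es' → outer ELSE → fail

fail, mid, fail, fail, fail, tier2, fail, fail, tier2, fail, fail, fail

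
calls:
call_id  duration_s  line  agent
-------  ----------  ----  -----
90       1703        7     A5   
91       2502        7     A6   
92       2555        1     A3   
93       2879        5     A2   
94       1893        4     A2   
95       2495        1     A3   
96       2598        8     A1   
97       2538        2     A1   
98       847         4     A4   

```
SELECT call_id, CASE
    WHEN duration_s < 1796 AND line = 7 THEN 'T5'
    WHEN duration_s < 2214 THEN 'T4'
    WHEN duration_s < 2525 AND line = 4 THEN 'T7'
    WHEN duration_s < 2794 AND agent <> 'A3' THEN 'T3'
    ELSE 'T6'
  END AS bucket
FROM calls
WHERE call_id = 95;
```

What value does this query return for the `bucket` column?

call_id = 95: duration_s=2495, line=1, agent=A3.
duration_s < 1796 AND line = 7 → false
duration_s < 2214 → false
duration_s < 2525 AND line = 4 → false
duration_s < 2794 AND agent <> 'A3' → false
No prior WHEN matched → ELSE → T6

T6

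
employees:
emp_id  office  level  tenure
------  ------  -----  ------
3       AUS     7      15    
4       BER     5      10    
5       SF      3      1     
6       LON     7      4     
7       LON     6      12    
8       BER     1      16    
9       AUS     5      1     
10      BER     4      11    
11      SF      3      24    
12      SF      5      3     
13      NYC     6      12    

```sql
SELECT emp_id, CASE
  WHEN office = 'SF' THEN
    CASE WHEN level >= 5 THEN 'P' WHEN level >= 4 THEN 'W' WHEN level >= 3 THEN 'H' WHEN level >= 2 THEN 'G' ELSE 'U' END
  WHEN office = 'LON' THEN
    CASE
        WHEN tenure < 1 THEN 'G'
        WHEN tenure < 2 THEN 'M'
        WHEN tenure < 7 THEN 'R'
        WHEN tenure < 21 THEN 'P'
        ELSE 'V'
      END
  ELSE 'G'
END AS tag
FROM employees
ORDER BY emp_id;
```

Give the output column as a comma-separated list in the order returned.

emp_id=3: office='AUS' → outer ELSE → G
emp_id=4: office='BER' → outer ELSE → G
emp_id=5: office='SF' → inner[level >= 3] → H
emp_id=6: office='LON' → inner[tenure < 7] → R
emp_id=7: office='LON' → inner[tenure < 21] → P
emp_id=8: office='BER' → outer ELSE → G
emp_id=9: office='AUS' → outer ELSE → G
emp_id=10: office='BER' → outer ELSE → G
emp_id=11: office='SF' → inner[level >= 3] → H
emp_id=12: office='SF' → inner[level >= 5] → P
emp_id=13: office='NYC' → outer ELSE → G

G, G, H, R, P, G, G, G, H, P, G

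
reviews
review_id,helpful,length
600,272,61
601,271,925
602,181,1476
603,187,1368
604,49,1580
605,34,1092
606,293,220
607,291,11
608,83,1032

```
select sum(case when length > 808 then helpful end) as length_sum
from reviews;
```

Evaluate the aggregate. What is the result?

805

review_id=600: ✗
review_id=601: ✓ → 271
review_id=602: ✓ → 181
review_id=603: ✓ → 187
review_id=604: ✓ → 49
review_id=605: ✓ → 34
review_id=606: ✗
review_id=607: ✗
review_id=608: ✓ → 83
length_sum = 271 + 181 + 187 + 49 + 34 + 83 = 805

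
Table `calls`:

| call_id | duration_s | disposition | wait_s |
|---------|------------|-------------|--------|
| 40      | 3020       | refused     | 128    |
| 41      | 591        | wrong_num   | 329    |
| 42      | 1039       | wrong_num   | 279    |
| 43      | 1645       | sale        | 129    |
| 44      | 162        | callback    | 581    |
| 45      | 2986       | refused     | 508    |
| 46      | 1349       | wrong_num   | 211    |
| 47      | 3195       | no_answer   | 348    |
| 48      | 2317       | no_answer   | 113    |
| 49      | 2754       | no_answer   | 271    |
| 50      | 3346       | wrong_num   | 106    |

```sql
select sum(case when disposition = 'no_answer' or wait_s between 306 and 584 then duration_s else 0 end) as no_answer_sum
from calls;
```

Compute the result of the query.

call_id=40: ✗
call_id=41: ✓ → 591
call_id=42: ✗
call_id=43: ✗
call_id=44: ✓ → 162
call_id=45: ✓ → 2986
call_id=46: ✗
call_id=47: ✓ → 3195
call_id=48: ✓ → 2317
call_id=49: ✓ → 2754
call_id=50: ✗
no_answer_sum = 591 + 162 + 2986 + 3195 + 2317 + 2754 = 12005

12005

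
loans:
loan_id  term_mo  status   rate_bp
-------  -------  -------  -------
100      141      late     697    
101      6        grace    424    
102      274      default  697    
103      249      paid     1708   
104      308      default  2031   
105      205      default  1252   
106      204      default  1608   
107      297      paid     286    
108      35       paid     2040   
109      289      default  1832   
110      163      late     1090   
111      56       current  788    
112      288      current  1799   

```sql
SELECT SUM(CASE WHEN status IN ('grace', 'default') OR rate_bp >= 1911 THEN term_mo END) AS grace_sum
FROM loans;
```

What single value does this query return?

1321

loan_id=100: ✗
loan_id=101: ✓ → 6
loan_id=102: ✓ → 274
loan_id=103: ✗
loan_id=104: ✓ → 308
loan_id=105: ✓ → 205
loan_id=106: ✓ → 204
loan_id=107: ✗
loan_id=108: ✓ → 35
loan_id=109: ✓ → 289
loan_id=110: ✗
loan_id=111: ✗
loan_id=112: ✗
grace_sum = 6 + 274 + 308 + 205 + 204 + 35 + 289 = 1321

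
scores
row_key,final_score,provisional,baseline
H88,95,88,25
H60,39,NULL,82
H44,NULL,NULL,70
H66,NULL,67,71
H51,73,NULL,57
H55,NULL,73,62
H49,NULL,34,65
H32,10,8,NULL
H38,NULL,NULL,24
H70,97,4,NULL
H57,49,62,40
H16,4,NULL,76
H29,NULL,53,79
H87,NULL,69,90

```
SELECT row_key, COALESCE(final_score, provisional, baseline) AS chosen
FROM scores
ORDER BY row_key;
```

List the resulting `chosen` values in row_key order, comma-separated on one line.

4, 53, 10, 24, 70, 34, 73, 73, 49, 39, 67, 97, 69, 95

row_key=H16: final_score=4 → 4
row_key=H29: final_score=NULL, provisional=53 → 53
row_key=H32: final_score=10 → 10
row_key=H38: final_score=NULL, provisional=NULL, baseline=24 → 24
row_key=H44: final_score=NULL, provisional=NULL, baseline=70 → 70
row_key=H49: final_score=NULL, provisional=34 → 34
row_key=H51: final_score=73 → 73
row_key=H55: final_score=NULL, provisional=73 → 73
row_key=H57: final_score=49 → 49
row_key=H60: final_score=39 → 39
row_key=H66: final_score=NULL, provisional=67 → 67
row_key=H70: final_score=97 → 97
row_key=H87: final_score=NULL, provisional=69 → 69
row_key=H88: final_score=95 → 95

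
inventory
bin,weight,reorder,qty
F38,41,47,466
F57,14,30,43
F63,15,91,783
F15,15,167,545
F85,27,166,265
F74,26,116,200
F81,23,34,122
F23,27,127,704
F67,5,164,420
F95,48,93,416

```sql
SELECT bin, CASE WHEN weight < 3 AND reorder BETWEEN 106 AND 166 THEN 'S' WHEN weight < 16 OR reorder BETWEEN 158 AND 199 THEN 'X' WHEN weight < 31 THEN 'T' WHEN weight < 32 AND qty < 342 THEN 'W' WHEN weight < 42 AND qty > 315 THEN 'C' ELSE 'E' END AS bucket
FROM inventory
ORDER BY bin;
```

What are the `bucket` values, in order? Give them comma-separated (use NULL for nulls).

X, T, C, X, X, X, T, T, X, E

bin=F15: weight < 16 OR reorder BETWEEN 158 AND 199 → X
bin=F23: weight < 31 → T
bin=F38: weight < 42 AND qty > 315 → C
bin=F57: weight < 16 OR reorder BETWEEN 158 AND 199 → X
bin=F63: weight < 16 OR reorder BETWEEN 158 AND 199 → X
bin=F67: weight < 16 OR reorder BETWEEN 158 AND 199 → X
bin=F74: weight < 31 → T
bin=F81: weight < 31 → T
bin=F85: weight < 16 OR reorder BETWEEN 158 AND 199 → X
bin=F95: ELSE → E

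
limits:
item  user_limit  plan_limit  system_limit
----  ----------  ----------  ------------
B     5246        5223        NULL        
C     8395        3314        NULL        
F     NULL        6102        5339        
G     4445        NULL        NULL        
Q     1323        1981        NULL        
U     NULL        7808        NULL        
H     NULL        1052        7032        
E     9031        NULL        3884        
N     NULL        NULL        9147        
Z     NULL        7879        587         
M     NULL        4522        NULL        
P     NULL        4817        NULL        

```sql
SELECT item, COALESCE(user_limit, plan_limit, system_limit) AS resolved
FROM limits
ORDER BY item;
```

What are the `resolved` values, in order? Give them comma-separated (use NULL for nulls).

item=B: user_limit=5246 → 5246
item=C: user_limit=8395 → 8395
item=E: user_limit=9031 → 9031
item=F: user_limit=NULL, plan_limit=6102 → 6102
item=G: user_limit=4445 → 4445
item=H: user_limit=NULL, plan_limit=1052 → 1052
item=M: user_limit=NULL, plan_limit=4522 → 4522
item=N: user_limit=NULL, plan_limit=NULL, system_limit=9147 → 9147
item=P: user_limit=NULL, plan_limit=4817 → 4817
item=Q: user_limit=1323 → 1323
item=U: user_limit=NULL, plan_limit=7808 → 7808
item=Z: user_limit=NULL, plan_limit=7879 → 7879

5246, 8395, 9031, 6102, 4445, 1052, 4522, 9147, 4817, 1323, 7808, 7879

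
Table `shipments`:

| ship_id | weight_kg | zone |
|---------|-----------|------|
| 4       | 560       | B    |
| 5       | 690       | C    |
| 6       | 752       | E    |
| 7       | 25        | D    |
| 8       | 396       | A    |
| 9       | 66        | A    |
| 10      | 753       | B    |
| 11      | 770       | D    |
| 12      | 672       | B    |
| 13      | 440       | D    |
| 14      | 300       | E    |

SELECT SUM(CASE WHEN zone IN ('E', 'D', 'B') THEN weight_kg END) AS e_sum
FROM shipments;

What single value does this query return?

4272

ship_id=4: ✓ → 560
ship_id=5: ✗
ship_id=6: ✓ → 752
ship_id=7: ✓ → 25
ship_id=8: ✗
ship_id=9: ✗
ship_id=10: ✓ → 753
ship_id=11: ✓ → 770
ship_id=12: ✓ → 672
ship_id=13: ✓ → 440
ship_id=14: ✓ → 300
e_sum = 560 + 752 + 25 + 753 + 770 + 672 + 440 + 300 = 4272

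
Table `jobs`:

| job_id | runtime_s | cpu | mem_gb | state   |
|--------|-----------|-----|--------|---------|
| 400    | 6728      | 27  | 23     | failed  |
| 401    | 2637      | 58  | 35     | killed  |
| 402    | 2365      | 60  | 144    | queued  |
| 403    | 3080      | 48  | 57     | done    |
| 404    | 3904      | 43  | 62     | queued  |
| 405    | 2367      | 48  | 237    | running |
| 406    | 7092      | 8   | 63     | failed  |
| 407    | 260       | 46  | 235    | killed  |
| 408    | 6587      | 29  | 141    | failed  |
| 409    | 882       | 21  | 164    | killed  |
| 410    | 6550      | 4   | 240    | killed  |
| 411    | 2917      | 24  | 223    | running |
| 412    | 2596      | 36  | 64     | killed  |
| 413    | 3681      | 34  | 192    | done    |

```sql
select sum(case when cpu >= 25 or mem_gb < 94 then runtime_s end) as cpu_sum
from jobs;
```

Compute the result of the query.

41297

job_id=400: ✓ → 6728
job_id=401: ✓ → 2637
job_id=402: ✓ → 2365
job_id=403: ✓ → 3080
job_id=404: ✓ → 3904
job_id=405: ✓ → 2367
job_id=406: ✓ → 7092
job_id=407: ✓ → 260
job_id=408: ✓ → 6587
job_id=409: ✗
job_id=410: ✗
job_id=411: ✗
job_id=412: ✓ → 2596
job_id=413: ✓ → 3681
cpu_sum = 6728 + 2637 + 2365 + 3080 + 3904 + 2367 + 7092 + 260 + 6587 + 2596 + 3681 = 41297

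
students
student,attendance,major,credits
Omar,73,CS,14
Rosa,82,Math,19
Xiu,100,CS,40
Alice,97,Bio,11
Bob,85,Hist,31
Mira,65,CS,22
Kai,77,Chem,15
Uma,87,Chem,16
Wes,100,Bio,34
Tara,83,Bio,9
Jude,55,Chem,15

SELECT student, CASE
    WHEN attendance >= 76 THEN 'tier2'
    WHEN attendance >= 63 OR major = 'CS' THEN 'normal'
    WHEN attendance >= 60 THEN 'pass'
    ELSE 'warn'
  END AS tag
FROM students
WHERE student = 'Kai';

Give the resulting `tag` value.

tier2

student = Kai: attendance=77, major=Chem, credits=15.
attendance >= 76 → true → tier2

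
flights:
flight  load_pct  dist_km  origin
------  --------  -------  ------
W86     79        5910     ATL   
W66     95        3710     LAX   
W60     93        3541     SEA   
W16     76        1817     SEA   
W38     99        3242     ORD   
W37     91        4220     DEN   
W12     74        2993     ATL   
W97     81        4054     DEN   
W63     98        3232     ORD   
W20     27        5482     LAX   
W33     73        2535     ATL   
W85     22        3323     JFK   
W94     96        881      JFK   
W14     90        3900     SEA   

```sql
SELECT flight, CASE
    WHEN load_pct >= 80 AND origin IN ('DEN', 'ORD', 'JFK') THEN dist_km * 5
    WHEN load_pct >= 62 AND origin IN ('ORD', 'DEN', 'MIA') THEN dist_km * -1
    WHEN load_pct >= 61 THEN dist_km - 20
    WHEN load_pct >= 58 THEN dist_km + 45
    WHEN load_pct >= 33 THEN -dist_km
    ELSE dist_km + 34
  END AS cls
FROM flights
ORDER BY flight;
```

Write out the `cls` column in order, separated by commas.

flight=W12: load_pct >= 61 → 2973
flight=W14: load_pct >= 61 → 3880
flight=W16: load_pct >= 61 → 1797
flight=W20: ELSE → 5516
flight=W33: load_pct >= 61 → 2515
flight=W37: load_pct >= 80 AND origin IN ('DEN', 'ORD', 'JFK') → 21100
flight=W38: load_pct >= 80 AND origin IN ('DEN', 'ORD', 'JFK') → 16210
flight=W60: load_pct >= 61 → 3521
flight=W63: load_pct >= 80 AND origin IN ('DEN', 'ORD', 'JFK') → 16160
flight=W66: load_pct >= 61 → 3690
flight=W85: ELSE → 3357
flight=W86: load_pct >= 61 → 5890
flight=W94: load_pct >= 80 AND origin IN ('DEN', 'ORD', 'JFK') → 4405
flight=W97: load_pct >= 80 AND origin IN ('DEN', 'ORD', 'JFK') → 20270

2973, 3880, 1797, 5516, 2515, 21100, 16210, 3521, 16160, 3690, 3357, 5890, 4405, 20270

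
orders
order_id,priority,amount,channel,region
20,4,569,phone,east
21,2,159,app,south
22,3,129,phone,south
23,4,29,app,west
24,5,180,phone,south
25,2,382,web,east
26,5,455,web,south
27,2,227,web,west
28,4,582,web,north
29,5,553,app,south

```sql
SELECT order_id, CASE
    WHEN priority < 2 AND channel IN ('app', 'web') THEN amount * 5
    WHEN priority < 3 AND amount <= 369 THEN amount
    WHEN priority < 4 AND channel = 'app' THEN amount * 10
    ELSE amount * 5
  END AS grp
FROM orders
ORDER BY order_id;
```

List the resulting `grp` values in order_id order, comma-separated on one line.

2845, 159, 645, 145, 900, 1910, 2275, 227, 2910, 2765

order_id=20: ELSE → 2845
order_id=21: priority < 3 AND amount <= 369 → 159
order_id=22: ELSE → 645
order_id=23: ELSE → 145
order_id=24: ELSE → 900
order_id=25: ELSE → 1910
order_id=26: ELSE → 2275
order_id=27: priority < 3 AND amount <= 369 → 227
order_id=28: ELSE → 2910
order_id=29: ELSE → 2765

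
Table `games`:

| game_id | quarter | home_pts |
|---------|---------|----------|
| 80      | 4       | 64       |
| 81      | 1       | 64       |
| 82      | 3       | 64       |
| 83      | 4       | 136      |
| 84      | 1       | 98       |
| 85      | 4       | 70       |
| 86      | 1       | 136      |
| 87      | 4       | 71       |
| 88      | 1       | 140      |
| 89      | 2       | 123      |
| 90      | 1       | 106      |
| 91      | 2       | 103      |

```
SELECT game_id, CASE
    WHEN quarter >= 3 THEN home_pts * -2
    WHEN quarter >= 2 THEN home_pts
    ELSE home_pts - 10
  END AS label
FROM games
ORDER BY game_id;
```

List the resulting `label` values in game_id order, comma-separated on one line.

game_id=80: quarter >= 3 → -128
game_id=81: ELSE → 54
game_id=82: quarter >= 3 → -128
game_id=83: quarter >= 3 → -272
game_id=84: ELSE → 88
game_id=85: quarter >= 3 → -140
game_id=86: ELSE → 126
game_id=87: quarter >= 3 → -142
game_id=88: ELSE → 130
game_id=89: quarter >= 2 → 123
game_id=90: ELSE → 96
game_id=91: quarter >= 2 → 103

-128, 54, -128, -272, 88, -140, 126, -142, 130, 123, 96, 103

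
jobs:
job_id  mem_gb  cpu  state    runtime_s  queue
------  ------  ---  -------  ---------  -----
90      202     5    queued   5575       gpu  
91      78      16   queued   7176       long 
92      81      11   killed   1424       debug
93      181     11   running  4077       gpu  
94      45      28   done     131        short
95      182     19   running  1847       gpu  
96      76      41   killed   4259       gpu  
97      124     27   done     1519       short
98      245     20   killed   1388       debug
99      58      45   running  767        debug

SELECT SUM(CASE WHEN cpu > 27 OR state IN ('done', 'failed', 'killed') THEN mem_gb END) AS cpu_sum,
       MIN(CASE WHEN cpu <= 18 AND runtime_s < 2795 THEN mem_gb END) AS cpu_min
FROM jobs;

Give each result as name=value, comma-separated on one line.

cpu_sum=629, cpu_min=81

[cpu_sum: cpu > 27 OR state IN ('done', 'failed', 'killed')]
job_id=90: ✗
job_id=91: ✗
job_id=92: ✓ → 81
job_id=93: ✗
job_id=94: ✓ → 45
job_id=95: ✗
job_id=96: ✓ → 76
job_id=97: ✓ → 124
job_id=98: ✓ → 245
job_id=99: ✓ → 58
cpu_sum = 81 + 45 + 76 + 124 + 245 + 58 = 629
—
[cpu_min: cpu <= 18 AND runtime_s < 2795]
job_id=90: ✗
job_id=91: ✗
job_id=92: ✓ → 81
job_id=93: ✗
job_id=94: ✗
job_id=95: ✗
job_id=96: ✗
job_id=97: ✗
job_id=98: ✗
job_id=99: ✗
cpu_min = MIN(81) = 81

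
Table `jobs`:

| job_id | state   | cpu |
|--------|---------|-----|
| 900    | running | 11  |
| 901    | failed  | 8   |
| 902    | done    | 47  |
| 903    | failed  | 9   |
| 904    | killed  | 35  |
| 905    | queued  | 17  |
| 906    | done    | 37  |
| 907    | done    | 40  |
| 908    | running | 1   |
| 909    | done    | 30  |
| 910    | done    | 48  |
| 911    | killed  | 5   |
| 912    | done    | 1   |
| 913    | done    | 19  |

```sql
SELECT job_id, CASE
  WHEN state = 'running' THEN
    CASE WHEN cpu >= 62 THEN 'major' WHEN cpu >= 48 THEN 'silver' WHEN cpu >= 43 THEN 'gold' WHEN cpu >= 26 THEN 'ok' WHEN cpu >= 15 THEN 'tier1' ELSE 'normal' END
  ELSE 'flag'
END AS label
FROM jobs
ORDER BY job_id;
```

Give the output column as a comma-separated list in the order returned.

normal, flag, flag, flag, flag, flag, flag, flag, normal, flag, flag, flag, flag, flag

job_id=900: state='running' → inner[ELSE] → normal
job_id=901: state='failed' → outer ELSE → flag
job_id=902: state='done' → outer ELSE → flag
job_id=903: state='failed' → outer ELSE → flag
job_id=904: state='killed' → outer ELSE → flag
job_id=905: state='queued' → outer ELSE → flag
job_id=906: state='done' → outer ELSE → flag
job_id=907: state='done' → outer ELSE → flag
job_id=908: state='running' → inner[ELSE] → normal
job_id=909: state='done' → outer ELSE → flag
job_id=910: state='done' → outer ELSE → flag
job_id=911: state='killed' → outer ELSE → flag
job_id=912: state='done' → outer ELSE → flag
job_id=913: state='done' → outer ELSE → flag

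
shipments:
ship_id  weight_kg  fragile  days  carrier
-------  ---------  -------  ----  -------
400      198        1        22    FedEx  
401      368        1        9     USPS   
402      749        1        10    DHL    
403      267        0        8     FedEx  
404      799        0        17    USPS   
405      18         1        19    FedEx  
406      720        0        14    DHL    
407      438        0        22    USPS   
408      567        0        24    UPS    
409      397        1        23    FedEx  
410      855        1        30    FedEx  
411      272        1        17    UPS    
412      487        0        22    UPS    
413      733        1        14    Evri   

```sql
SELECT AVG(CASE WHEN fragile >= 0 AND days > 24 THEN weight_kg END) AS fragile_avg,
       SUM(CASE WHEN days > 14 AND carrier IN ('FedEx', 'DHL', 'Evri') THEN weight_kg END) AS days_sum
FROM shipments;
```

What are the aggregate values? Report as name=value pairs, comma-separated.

[fragile_avg: fragile >= 0 AND days > 24]
ship_id=400: ✗
ship_id=401: ✗
ship_id=402: ✗
ship_id=403: ✗
ship_id=404: ✗
ship_id=405: ✗
ship_id=406: ✗
ship_id=407: ✗
ship_id=408: ✗
ship_id=409: ✗
ship_id=410: ✓ → 855
ship_id=411: ✗
ship_id=412: ✗
ship_id=413: ✗
fragile_avg = 855
—
[days_sum: days > 14 AND carrier IN ('FedEx', 'DHL', 'Evri')]
ship_id=400: ✓ → 198
ship_id=401: ✗
ship_id=402: ✗
ship_id=403: ✗
ship_id=404: ✗
ship_id=405: ✓ → 18
ship_id=406: ✗
ship_id=407: ✗
ship_id=408: ✗
ship_id=409: ✓ → 397
ship_id=410: ✓ → 855
ship_id=411: ✗
ship_id=412: ✗
ship_id=413: ✗
days_sum = 198 + 18 + 397 + 855 = 1468

fragile_avg=855, days_sum=1468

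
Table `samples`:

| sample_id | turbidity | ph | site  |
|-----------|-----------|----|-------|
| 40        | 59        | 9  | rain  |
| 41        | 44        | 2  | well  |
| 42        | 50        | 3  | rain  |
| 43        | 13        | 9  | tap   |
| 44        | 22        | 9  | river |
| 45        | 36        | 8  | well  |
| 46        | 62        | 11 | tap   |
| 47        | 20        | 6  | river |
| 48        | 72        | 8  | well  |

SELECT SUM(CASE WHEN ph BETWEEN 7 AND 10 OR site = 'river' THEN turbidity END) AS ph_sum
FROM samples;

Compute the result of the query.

sample_id=40: ✓ → 59
sample_id=41: ✗
sample_id=42: ✗
sample_id=43: ✓ → 13
sample_id=44: ✓ → 22
sample_id=45: ✓ → 36
sample_id=46: ✗
sample_id=47: ✓ → 20
sample_id=48: ✓ → 72
ph_sum = 59 + 13 + 22 + 36 + 20 + 72 = 222

222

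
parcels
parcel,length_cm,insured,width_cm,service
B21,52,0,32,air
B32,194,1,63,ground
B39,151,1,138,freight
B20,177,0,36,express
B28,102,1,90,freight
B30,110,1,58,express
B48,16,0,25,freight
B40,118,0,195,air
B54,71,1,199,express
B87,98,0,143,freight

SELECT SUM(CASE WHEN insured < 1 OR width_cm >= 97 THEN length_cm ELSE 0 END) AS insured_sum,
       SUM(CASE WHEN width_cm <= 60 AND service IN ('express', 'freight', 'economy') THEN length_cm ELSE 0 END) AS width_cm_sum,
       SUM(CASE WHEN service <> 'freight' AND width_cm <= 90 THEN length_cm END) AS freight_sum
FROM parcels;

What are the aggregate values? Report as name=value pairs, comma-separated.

insured_sum=683, width_cm_sum=303, freight_sum=533

[insured_sum: insured < 1 OR width_cm >= 97]
parcel=B21: ✓ → 52
parcel=B32: ✗
parcel=B39: ✓ → 151
parcel=B20: ✓ → 177
parcel=B28: ✗
parcel=B30: ✗
parcel=B48: ✓ → 16
parcel=B40: ✓ → 118
parcel=B54: ✓ → 71
parcel=B87: ✓ → 98
insured_sum = 52 + 151 + 177 + 16 + 118 + 71 + 98 = 683
—
[width_cm_sum: width_cm <= 60 AND service IN ('express', 'freight', 'economy')]
parcel=B21: ✗
parcel=B32: ✗
parcel=B39: ✗
parcel=B20: ✓ → 177
parcel=B28: ✗
parcel=B30: ✓ → 110
parcel=B48: ✓ → 16
parcel=B40: ✗
parcel=B54: ✗
parcel=B87: ✗
width_cm_sum = 177 + 110 + 16 = 303
—
[freight_sum: service <> 'freight' AND width_cm <= 90]
parcel=B21: ✓ → 52
parcel=B32: ✓ → 194
parcel=B39: ✗
parcel=B20: ✓ → 177
parcel=B28: ✗
parcel=B30: ✓ → 110
parcel=B48: ✗
parcel=B40: ✗
parcel=B54: ✗
parcel=B87: ✗
freight_sum = 52 + 194 + 177 + 110 = 533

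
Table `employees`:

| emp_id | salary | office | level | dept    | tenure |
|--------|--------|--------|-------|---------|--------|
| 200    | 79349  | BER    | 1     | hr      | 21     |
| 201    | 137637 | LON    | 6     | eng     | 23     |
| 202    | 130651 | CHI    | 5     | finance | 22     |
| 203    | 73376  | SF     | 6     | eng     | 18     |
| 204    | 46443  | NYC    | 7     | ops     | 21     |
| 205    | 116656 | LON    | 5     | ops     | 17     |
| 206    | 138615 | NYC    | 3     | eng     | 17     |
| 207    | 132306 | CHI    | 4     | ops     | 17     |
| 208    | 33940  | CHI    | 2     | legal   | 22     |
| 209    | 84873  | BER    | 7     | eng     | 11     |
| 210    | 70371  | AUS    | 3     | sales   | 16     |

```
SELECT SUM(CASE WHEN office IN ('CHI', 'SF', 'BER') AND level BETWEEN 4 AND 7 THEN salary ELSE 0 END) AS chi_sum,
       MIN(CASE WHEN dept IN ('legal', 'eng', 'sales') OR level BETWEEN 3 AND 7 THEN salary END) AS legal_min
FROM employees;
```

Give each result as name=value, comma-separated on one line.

[chi_sum: office IN ('CHI', 'SF', 'BER') AND level BETWEEN 4 AND 7]
emp_id=200: ✗
emp_id=201: ✗
emp_id=202: ✓ → 130651
emp_id=203: ✓ → 73376
emp_id=204: ✗
emp_id=205: ✗
emp_id=206: ✗
emp_id=207: ✓ → 132306
emp_id=208: ✗
emp_id=209: ✓ → 84873
emp_id=210: ✗
chi_sum = 130651 + 73376 + 132306 + 84873 = 421206
—
[legal_min: dept IN ('legal', 'eng', 'sales') OR level BETWEEN 3 AND 7]
emp_id=200: ✗
emp_id=201: ✓ → 137637
emp_id=202: ✓ → 130651
emp_id=203: ✓ → 73376
emp_id=204: ✓ → 46443
emp_id=205: ✓ → 116656
emp_id=206: ✓ → 138615
emp_id=207: ✓ → 132306
emp_id=208: ✓ → 33940
emp_id=209: ✓ → 84873
emp_id=210: ✓ → 70371
legal_min = MIN(137637, 130651, 73376, 46443, 116656, 138615, 132306, 33940, 84873, 70371) = 33940

chi_sum=421206, legal_min=33940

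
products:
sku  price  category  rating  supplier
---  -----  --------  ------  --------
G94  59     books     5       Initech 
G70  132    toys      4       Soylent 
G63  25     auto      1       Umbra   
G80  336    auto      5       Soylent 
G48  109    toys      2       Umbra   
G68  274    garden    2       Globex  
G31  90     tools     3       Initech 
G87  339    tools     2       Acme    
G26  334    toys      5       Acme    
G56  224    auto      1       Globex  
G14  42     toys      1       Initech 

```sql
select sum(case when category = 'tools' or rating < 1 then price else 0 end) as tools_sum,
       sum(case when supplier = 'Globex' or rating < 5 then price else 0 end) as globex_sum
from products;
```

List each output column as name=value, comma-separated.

tools_sum=429, globex_sum=1235

[tools_sum: category = 'tools' or rating < 1]
sku=G94: ✗
sku=G70: ✗
sku=G63: ✗
sku=G80: ✗
sku=G48: ✗
sku=G68: ✗
sku=G31: ✓ → 90
sku=G87: ✓ → 339
sku=G26: ✗
sku=G56: ✗
sku=G14: ✗
tools_sum = 90 + 339 = 429
—
[globex_sum: supplier = 'Globex' or rating < 5]
sku=G94: ✗
sku=G70: ✓ → 132
sku=G63: ✓ → 25
sku=G80: ✗
sku=G48: ✓ → 109
sku=G68: ✓ → 274
sku=G31: ✓ → 90
sku=G87: ✓ → 339
sku=G26: ✗
sku=G56: ✓ → 224
sku=G14: ✓ → 42
globex_sum = 132 + 25 + 109 + 274 + 90 + 339 + 224 + 42 = 1235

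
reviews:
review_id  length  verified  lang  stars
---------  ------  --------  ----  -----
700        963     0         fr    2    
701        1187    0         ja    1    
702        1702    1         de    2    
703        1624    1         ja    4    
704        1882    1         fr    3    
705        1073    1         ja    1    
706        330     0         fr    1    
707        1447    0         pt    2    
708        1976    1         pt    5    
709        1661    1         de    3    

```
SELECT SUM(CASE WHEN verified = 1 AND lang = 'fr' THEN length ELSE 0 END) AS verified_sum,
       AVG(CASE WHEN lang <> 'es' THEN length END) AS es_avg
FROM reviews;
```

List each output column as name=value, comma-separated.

[verified_sum: verified = 1 AND lang = 'fr']
review_id=700: ✗
review_id=701: ✗
review_id=702: ✗
review_id=703: ✗
review_id=704: ✓ → 1882
review_id=705: ✗
review_id=706: ✗
review_id=707: ✗
review_id=708: ✗
review_id=709: ✗
verified_sum = 1882
—
[es_avg: lang <> 'es']
review_id=700: ✓ → 963
review_id=701: ✓ → 1187
review_id=702: ✓ → 1702
review_id=703: ✓ → 1624
review_id=704: ✓ → 1882
review_id=705: ✓ → 1073
review_id=706: ✓ → 330
review_id=707: ✓ → 1447
review_id=708: ✓ → 1976
review_id=709: ✓ → 1661
es_avg = (963 + 1187 + 1702 + 1624 + 1882 + 1073 + 330 + 1447 + 1976 + 1661) / 10 = 1384.5

verified_sum=1882, es_avg=1384.5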